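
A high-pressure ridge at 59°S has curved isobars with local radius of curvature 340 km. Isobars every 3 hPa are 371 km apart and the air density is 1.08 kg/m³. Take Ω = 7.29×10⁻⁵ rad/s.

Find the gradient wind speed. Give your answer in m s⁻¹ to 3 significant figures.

7.22 m s⁻¹

Coriolis parameter at 59°S:
f = 2Ω sin φ = 2 × 7.29×10⁻⁵ × sin 59° = 1.25×10⁻⁴ s⁻¹
Pressure gradient: |∂P/∂n| = 300 Pa / 371000 m = 8.09×10⁻⁴ Pa/m
Geostrophic speed: V_g = |∂P/∂n|/(fρ) = 8.09×10⁻⁴/(1.25×10⁻⁴ × 1.08) = 5.99 m/s
Around a high, pressure-gradient force acts outward with centrifugal, so Coriolis balances both:
fV = (1/ρ)|∂P/∂n| + V²/R  →  V² − fR·V + fR·V_g = 0
With fR = 1.25×10⁻⁴ × 340×10³ m = 42.5 m/s:
V = [fR − √((fR)² − 4 fR V_g)]/2 = [42.5 − √(42.5² − 4×42.5×5.99)]/2 = 7.22 m/s
Supergeostrophic (V > V_g = 5.99 m/s), as expected around a high.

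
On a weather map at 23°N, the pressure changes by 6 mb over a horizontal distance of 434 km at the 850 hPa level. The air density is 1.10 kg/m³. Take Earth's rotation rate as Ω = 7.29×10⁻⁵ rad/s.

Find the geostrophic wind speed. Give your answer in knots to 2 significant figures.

Coriolis parameter at 23°N:
f = 2Ω sin φ = 2 × 7.29×10⁻⁵ × sin 23° = 5.70×10⁻⁵ s⁻¹
Pressure gradient: |∂P/∂n| = 600 Pa / 434000 m = 1.38×10⁻³ Pa/m
Geostrophic balance (pressure-gradient force = Coriolis force):
V_g = (1/(fρ)) |∂P/∂n| = 1.38×10⁻³ / (5.70×10⁻⁵ × 1.10) = 22.1 m/s
Converting: 22.1 m/s × 1.944 = 43 knots

43 knots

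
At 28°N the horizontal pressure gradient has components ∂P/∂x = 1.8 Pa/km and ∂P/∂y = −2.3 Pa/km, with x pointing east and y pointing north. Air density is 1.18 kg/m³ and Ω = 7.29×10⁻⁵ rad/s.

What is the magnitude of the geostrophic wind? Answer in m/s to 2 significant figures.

36 m/s

Coriolis parameter at 28°N:
f = 2Ω sin φ = 2 × 7.29×10⁻⁵ × sin 28° = 6.84×10⁻⁵ s⁻¹
Component geostrophic relations (x east, y north):
u_g = −(1/(fρ)) ∂P/∂y,  v_g = (1/(fρ)) ∂P/∂x
u_g = −(−2.3×10⁻³)/(6.84×10⁻⁵ × 1.18) = 28.5 m/s;  v_g = (1.8×10⁻³)/(6.84×10⁻⁵ × 1.18) = 22.3 m/s
|V_g| = √(u_g² + v_g²) = 36.2 m/s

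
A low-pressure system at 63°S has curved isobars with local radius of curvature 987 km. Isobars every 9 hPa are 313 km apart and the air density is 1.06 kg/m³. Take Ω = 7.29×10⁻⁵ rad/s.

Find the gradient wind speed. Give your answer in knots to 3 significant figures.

Coriolis parameter at 63°S:
f = 2Ω sin φ = 2 × 7.29×10⁻⁵ × sin 63° = 1.30×10⁻⁴ s⁻¹
Pressure gradient: |∂P/∂n| = 900 Pa / 313000 m = 2.88×10⁻³ Pa/m
Geostrophic speed: V_g = |∂P/∂n|/(fρ) = 2.88×10⁻³/(1.30×10⁻⁴ × 1.06) = 20.9 m/s
Around a low, centrifugal force acts outward with Coriolis, so pressure-gradient force balances both:
(1/ρ)|∂P/∂n| = fV + V²/R  →  V² + fR·V − fR·V_g = 0
With fR = 1.30×10⁻⁴ × 987×10³ m = 128 m/s:
V = [−fR + √((fR)² + 4 fR V_g)]/2 = [−128 + √(128² + 4×128×20.9)]/2 = 18.3 m/s
Subgeostrophic (V < V_g = 20.9 m/s), as expected around a low.
Converting: 18.3 m/s × 1.944 = 35.5 knots

35.5 knots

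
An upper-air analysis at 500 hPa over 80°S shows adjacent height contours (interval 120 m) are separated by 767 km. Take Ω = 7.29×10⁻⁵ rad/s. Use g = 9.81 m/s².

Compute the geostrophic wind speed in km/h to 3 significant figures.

Coriolis parameter at 80°S:
f = 2Ω sin φ = 2 × 7.29×10⁻⁵ × sin 80° = 1.44×10⁻⁴ s⁻¹
Height gradient: |∂Z/∂n| = 120 m / 767000 m = 1.56×10⁻⁴
On a pressure surface, geostrophic balance gives V_g = (g/f)|∂Z/∂n|:
V_g = 9.81 × 1.56×10⁻⁴ / 1.44×10⁻⁴ = 10.7 m/s
Converting: 10.7 m/s × 3.6 = 38.5 km/h

38.5 km/h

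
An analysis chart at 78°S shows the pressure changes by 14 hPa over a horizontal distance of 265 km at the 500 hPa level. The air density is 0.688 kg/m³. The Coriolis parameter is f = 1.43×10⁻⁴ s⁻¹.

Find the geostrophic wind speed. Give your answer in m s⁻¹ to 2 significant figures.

54 m s⁻¹

Pressure gradient: |∂P/∂n| = 1400 Pa / 265000 m = 5.28×10⁻³ Pa/m
Geostrophic balance (pressure-gradient force = Coriolis force):
V_g = (1/(fρ)) |∂P/∂n| = 5.28×10⁻³ / (1.43×10⁻⁴ × 0.688) = 53.7 m/s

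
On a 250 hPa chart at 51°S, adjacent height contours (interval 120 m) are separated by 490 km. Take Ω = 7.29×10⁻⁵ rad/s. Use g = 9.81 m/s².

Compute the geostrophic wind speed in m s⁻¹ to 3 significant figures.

21.2 m s⁻¹

Coriolis parameter at 51°S:
f = 2Ω sin φ = 2 × 7.29×10⁻⁵ × sin 51° = 1.13×10⁻⁴ s⁻¹
Height gradient: |∂Z/∂n| = 120 m / 490000 m = 2.45×10⁻⁴
On a pressure surface, geostrophic balance gives V_g = (g/f)|∂Z/∂n|:
V_g = 9.81 × 2.45×10⁻⁴ / 1.13×10⁻⁴ = 21.2 m/s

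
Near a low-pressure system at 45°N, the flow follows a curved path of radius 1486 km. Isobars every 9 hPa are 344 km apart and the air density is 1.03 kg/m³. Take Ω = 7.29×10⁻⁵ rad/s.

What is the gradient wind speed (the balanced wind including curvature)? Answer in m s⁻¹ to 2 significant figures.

Coriolis parameter at 45°N:
f = 2Ω sin φ = 2 × 7.29×10⁻⁵ × sin 45° = 1.03×10⁻⁴ s⁻¹
Pressure gradient: |∂P/∂n| = 900 Pa / 344000 m = 2.62×10⁻³ Pa/m
Geostrophic speed: V_g = |∂P/∂n|/(fρ) = 2.62×10⁻³/(1.03×10⁻⁴ × 1.03) = 24.6 m/s
Around a low, centrifugal force acts outward with Coriolis, so pressure-gradient force balances both:
(1/ρ)|∂P/∂n| = fV + V²/R  →  V² + fR·V − fR·V_g = 0
With fR = 1.03×10⁻⁴ × 1486×10³ m = 153 m/s:
V = [−fR + √((fR)² + 4 fR V_g)]/2 = [−153 + √(153² + 4×153×24.6)]/2 = 21.6 m/s
Subgeostrophic (V < V_g = 24.6 m/s), as expected around a low.

22 m s⁻¹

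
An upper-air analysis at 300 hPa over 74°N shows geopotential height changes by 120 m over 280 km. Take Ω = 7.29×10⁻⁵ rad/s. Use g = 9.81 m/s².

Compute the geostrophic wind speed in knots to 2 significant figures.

Coriolis parameter at 74°N:
f = 2Ω sin φ = 2 × 7.29×10⁻⁵ × sin 74° = 1.40×10⁻⁴ s⁻¹
Height gradient: |∂Z/∂n| = 120 m / 280000 m = 4.29×10⁻⁴
On a pressure surface, geostrophic balance gives V_g = (g/f)|∂Z/∂n|:
V_g = 9.81 × 4.29×10⁻⁴ / 1.40×10⁻⁴ = 30.0 m/s
Converting: 30.0 m/s × 1.944 = 58 knots

58 knots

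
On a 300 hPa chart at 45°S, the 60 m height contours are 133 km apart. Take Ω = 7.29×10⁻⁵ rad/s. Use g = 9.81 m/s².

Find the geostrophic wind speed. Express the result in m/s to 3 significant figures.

Coriolis parameter at 45°S:
f = 2Ω sin φ = 2 × 7.29×10⁻⁵ × sin 45° = 1.03×10⁻⁴ s⁻¹
Height gradient: |∂Z/∂n| = 60 m / 133000 m = 4.51×10⁻⁴
On a pressure surface, geostrophic balance gives V_g = (g/f)|∂Z/∂n|:
V_g = 9.81 × 4.51×10⁻⁴ / 1.03×10⁻⁴ = 42.9 m/s

42.9 m/s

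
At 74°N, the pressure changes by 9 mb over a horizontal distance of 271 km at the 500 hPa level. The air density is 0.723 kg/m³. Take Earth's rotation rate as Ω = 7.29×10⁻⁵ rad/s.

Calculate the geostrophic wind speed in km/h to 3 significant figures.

118 km/h

Coriolis parameter at 74°N:
f = 2Ω sin φ = 2 × 7.29×10⁻⁵ × sin 74° = 1.40×10⁻⁴ s⁻¹
Pressure gradient: |∂P/∂n| = 900 Pa / 271000 m = 3.32×10⁻³ Pa/m
Geostrophic balance (pressure-gradient force = Coriolis force):
V_g = (1/(fρ)) |∂P/∂n| = 3.32×10⁻³ / (1.40×10⁻⁴ × 0.723) = 32.8 m/s
Converting: 32.8 m/s × 3.6 = 118 km/h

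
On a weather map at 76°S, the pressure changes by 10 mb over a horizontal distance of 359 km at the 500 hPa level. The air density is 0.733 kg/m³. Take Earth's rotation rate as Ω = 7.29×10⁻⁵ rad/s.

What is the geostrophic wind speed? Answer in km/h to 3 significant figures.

Coriolis parameter at 76°S:
f = 2Ω sin φ = 2 × 7.29×10⁻⁵ × sin 76° = 1.41×10⁻⁴ s⁻¹
Pressure gradient: |∂P/∂n| = 1000 Pa / 359000 m = 2.79×10⁻³ Pa/m
Geostrophic balance (pressure-gradient force = Coriolis force):
V_g = (1/(fρ)) |∂P/∂n| = 2.79×10⁻³ / (1.41×10⁻⁴ × 0.733) = 26.9 m/s
Converting: 26.9 m/s × 3.6 = 96.7 km/h

96.7 km/h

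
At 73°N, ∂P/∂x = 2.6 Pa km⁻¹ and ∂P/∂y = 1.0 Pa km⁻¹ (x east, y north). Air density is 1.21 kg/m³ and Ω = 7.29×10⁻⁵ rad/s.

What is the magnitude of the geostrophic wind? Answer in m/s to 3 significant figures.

Coriolis parameter at 73°N:
f = 2Ω sin φ = 2 × 7.29×10⁻⁵ × sin 73° = 1.39×10⁻⁴ s⁻¹
Component geostrophic relations (x east, y north):
u_g = −(1/(fρ)) ∂P/∂y,  v_g = (1/(fρ)) ∂P/∂x
u_g = −(1.0×10⁻³)/(1.39×10⁻⁴ × 1.21) = −5.93 m/s;  v_g = (2.6×10⁻³)/(1.39×10⁻⁴ × 1.21) = 15.4 m/s
|V_g| = √(u_g² + v_g²) = 16.5 m/s

16.5 m/s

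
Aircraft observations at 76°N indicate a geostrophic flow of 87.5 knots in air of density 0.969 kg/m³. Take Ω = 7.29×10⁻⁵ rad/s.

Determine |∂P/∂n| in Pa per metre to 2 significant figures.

Coriolis parameter at 76°N:
f = 2Ω sin φ = 2 × 7.29×10⁻⁵ × sin 76° = 1.41×10⁻⁴ s⁻¹
Wind speed in SI: 87.5 knots = 45.0 m/s
Geostrophic balance rearranged: |∂P/∂n| = f ρ V_g
|∂P/∂n| = 1.41×10⁻⁴ × 0.969 × 45.0 = 6.17×10⁻³ Pa/m

6.2×10⁻³ Pa/m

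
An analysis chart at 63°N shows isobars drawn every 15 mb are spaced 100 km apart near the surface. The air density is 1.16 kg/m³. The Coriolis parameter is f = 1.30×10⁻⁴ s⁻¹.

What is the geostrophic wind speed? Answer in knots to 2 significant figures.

190 knots

Pressure gradient: |∂P/∂n| = 1500 Pa / 100000 m = 1.50×10⁻² Pa/m
Geostrophic balance (pressure-gradient force = Coriolis force):
V_g = (1/(fρ)) |∂P/∂n| = 1.50×10⁻² / (1.30×10⁻⁴ × 1.16) = 99.5 m/s
Converting: 99.5 m/s × 1.944 = 190 knots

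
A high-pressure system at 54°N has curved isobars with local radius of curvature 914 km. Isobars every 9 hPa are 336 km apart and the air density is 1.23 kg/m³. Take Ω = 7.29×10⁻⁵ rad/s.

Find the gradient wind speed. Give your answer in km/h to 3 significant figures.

85.1 km/h

Coriolis parameter at 54°N:
f = 2Ω sin φ = 2 × 7.29×10⁻⁵ × sin 54° = 1.18×10⁻⁴ s⁻¹
Pressure gradient: |∂P/∂n| = 900 Pa / 336000 m = 2.68×10⁻³ Pa/m
Geostrophic speed: V_g = |∂P/∂n|/(fρ) = 2.68×10⁻³/(1.18×10⁻⁴ × 1.23) = 18.5 m/s
Around a high, pressure-gradient force acts outward with centrifugal, so Coriolis balances both:
fV = (1/ρ)|∂P/∂n| + V²/R  →  V² − fR·V + fR·V_g = 0
With fR = 1.18×10⁻⁴ × 914×10³ m = 108 m/s:
V = [fR − √((fR)² − 4 fR V_g)]/2 = [108 − √(108² − 4×108×18.5)]/2 = 23.7 m/s
Supergeostrophic (V > V_g = 18.5 m/s), as expected around a high.
Converting: 23.7 m/s × 3.6 = 85.1 km/h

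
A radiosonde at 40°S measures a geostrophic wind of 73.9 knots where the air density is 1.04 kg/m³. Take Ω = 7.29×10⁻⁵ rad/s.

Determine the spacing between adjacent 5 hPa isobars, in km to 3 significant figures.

Coriolis parameter at 40°S:
f = 2Ω sin φ = 2 × 7.29×10⁻⁵ × sin 40° = 9.37×10⁻⁵ s⁻¹
Wind speed in SI: 73.9 knots = 38.0 m/s
Geostrophic balance rearranged: |∂P/∂n| = f ρ V_g
|∂P/∂n| = 9.37×10⁻⁵ × 1.04 × 38.0 = 3.71×10⁻³ Pa/m
Isobar spacing: Δn = ΔP/|∂P/∂n| = 500 Pa / 3.71×10⁻³ Pa/m = 134936 m ≈ 135 km

135 km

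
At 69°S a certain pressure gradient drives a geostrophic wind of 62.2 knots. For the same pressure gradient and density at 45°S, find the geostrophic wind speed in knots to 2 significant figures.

82 knots

With the same pressure gradient and density, V_g ∝ 1/f ∝ 1/sin φ.
V₂ = V₁ · sin φ₁ / sin φ₂ = 62.2 × sin 69° / sin 45°
V₂ = 62.2 × 0.9336/0.7071 = 82 knots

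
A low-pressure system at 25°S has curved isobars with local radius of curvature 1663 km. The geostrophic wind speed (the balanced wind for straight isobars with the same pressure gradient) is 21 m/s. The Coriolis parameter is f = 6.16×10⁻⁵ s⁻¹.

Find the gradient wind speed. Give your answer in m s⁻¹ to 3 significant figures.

17.9 m s⁻¹

Around a low, centrifugal force acts outward with Coriolis, so pressure-gradient force balances both:
(1/ρ)|∂P/∂n| = fV + V²/R  →  V² + fR·V − fR·V_g = 0
With fR = 6.16×10⁻⁵ × 1663×10³ m = 102 m/s:
V = [−fR + √((fR)² + 4 fR V_g)]/2 = [−102 + √(102² + 4×102×21)]/2 = 17.9 m/s
Subgeostrophic (V < V_g = 21 m/s), as expected around a low.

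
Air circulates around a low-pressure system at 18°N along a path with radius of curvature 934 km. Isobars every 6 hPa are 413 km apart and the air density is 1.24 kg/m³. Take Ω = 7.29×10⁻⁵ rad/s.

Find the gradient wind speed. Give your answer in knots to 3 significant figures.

35.3 knots

Coriolis parameter at 18°N:
f = 2Ω sin φ = 2 × 7.29×10⁻⁵ × sin 18° = 4.51×10⁻⁵ s⁻¹
Pressure gradient: |∂P/∂n| = 600 Pa / 413000 m = 1.45×10⁻³ Pa/m
Geostrophic speed: V_g = |∂P/∂n|/(fρ) = 1.45×10⁻³/(4.51×10⁻⁵ × 1.24) = 26.0 m/s
Around a low, centrifugal force acts outward with Coriolis, so pressure-gradient force balances both:
(1/ρ)|∂P/∂n| = fV + V²/R  →  V² + fR·V − fR·V_g = 0
With fR = 4.51×10⁻⁵ × 934×10³ m = 42.1 m/s:
V = [−fR + √((fR)² + 4 fR V_g)]/2 = [−42.1 + √(42.1² + 4×42.1×26)]/2 = 18.2 m/s
Subgeostrophic (V < V_g = 26 m/s), as expected around a low.
Converting: 18.2 m/s × 1.944 = 35.3 knots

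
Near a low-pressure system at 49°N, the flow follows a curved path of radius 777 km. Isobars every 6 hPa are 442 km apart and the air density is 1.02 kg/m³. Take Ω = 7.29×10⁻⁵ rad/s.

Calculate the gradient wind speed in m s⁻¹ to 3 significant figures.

Coriolis parameter at 49°N:
f = 2Ω sin φ = 2 × 7.29×10⁻⁵ × sin 49° = 1.10×10⁻⁴ s⁻¹
Pressure gradient: |∂P/∂n| = 600 Pa / 442000 m = 1.36×10⁻³ Pa/m
Geostrophic speed: V_g = |∂P/∂n|/(fρ) = 1.36×10⁻³/(1.10×10⁻⁴ × 1.02) = 12.1 m/s
Around a low, centrifugal force acts outward with Coriolis, so pressure-gradient force balances both:
(1/ρ)|∂P/∂n| = fV + V²/R  →  V² + fR·V − fR·V_g = 0
With fR = 1.10×10⁻⁴ × 777×10³ m = 85.5 m/s:
V = [−fR + √((fR)² + 4 fR V_g)]/2 = [−85.5 + √(85.5² + 4×85.5×12.1)]/2 = 10.7 m/s
Subgeostrophic (V < V_g = 12.1 m/s), as expected around a low.

10.7 m s⁻¹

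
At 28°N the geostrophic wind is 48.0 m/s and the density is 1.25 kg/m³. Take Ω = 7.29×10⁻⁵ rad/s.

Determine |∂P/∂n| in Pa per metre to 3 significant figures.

4.11×10⁻³ Pa/m

Coriolis parameter at 28°N:
f = 2Ω sin φ = 2 × 7.29×10⁻⁵ × sin 28° = 6.84×10⁻⁵ s⁻¹
Geostrophic balance rearranged: |∂P/∂n| = f ρ V_g
|∂P/∂n| = 6.84×10⁻⁵ × 1.25 × 48.0 = 4.11×10⁻³ Pa/m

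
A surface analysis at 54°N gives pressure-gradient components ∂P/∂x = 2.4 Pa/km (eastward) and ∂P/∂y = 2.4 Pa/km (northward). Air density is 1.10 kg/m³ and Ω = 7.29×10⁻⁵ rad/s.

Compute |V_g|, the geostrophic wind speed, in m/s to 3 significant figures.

Coriolis parameter at 54°N:
f = 2Ω sin φ = 2 × 7.29×10⁻⁵ × sin 54° = 1.18×10⁻⁴ s⁻¹
Component geostrophic relations (x east, y north):
u_g = −(1/(fρ)) ∂P/∂y,  v_g = (1/(fρ)) ∂P/∂x
u_g = −(2.4×10⁻³)/(1.18×10⁻⁴ × 1.10) = −18.5 m/s;  v_g = (2.4×10⁻³)/(1.18×10⁻⁴ × 1.10) = 18.5 m/s
|V_g| = √(u_g² + v_g²) = 26.2 m/s

26.2 m/s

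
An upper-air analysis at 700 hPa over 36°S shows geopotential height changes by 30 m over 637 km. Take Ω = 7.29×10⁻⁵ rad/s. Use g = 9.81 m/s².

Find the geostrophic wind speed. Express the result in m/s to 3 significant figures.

Coriolis parameter at 36°S:
f = 2Ω sin φ = 2 × 7.29×10⁻⁵ × sin 36° = 8.57×10⁻⁵ s⁻¹
Height gradient: |∂Z/∂n| = 30 m / 637000 m = 4.71×10⁻⁵
On a pressure surface, geostrophic balance gives V_g = (g/f)|∂Z/∂n|:
V_g = 9.81 × 4.71×10⁻⁵ / 8.57×10⁻⁵ = 5.39 m/s

5.39 m/s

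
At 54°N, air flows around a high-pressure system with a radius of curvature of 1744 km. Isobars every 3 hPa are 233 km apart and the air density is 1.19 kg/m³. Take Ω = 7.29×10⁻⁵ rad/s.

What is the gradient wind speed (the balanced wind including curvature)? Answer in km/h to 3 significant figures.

34.6 km/h

Coriolis parameter at 54°N:
f = 2Ω sin φ = 2 × 7.29×10⁻⁵ × sin 54° = 1.18×10⁻⁴ s⁻¹
Pressure gradient: |∂P/∂n| = 300 Pa / 233000 m = 1.29×10⁻³ Pa/m
Geostrophic speed: V_g = |∂P/∂n|/(fρ) = 1.29×10⁻³/(1.18×10⁻⁴ × 1.19) = 9.17 m/s
Around a high, pressure-gradient force acts outward with centrifugal, so Coriolis balances both:
fV = (1/ρ)|∂P/∂n| + V²/R  →  V² − fR·V + fR·V_g = 0
With fR = 1.18×10⁻⁴ × 1744×10³ m = 206 m/s:
V = [fR − √((fR)² − 4 fR V_g)]/2 = [206 − √(206² − 4×206×9.17)]/2 = 9.62 m/s
Supergeostrophic (V > V_g = 9.17 m/s), as expected around a high.
Converting: 9.62 m/s × 3.6 = 34.6 km/h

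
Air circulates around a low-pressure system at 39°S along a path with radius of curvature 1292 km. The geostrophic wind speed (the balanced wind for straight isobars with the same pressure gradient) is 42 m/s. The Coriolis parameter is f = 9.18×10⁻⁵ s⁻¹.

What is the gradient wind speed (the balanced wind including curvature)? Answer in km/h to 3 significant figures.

118 km/h

Around a low, centrifugal force acts outward with Coriolis, so pressure-gradient force balances both:
(1/ρ)|∂P/∂n| = fV + V²/R  →  V² + fR·V − fR·V_g = 0
With fR = 9.18×10⁻⁵ × 1292×10³ m = 119 m/s:
V = [−fR + √((fR)² + 4 fR V_g)]/2 = [−119 + √(119² + 4×119×42)]/2 = 32.9 m/s
Subgeostrophic (V < V_g = 42 m/s), as expected around a low.
Converting: 32.9 m/s × 3.6 = 118 km/h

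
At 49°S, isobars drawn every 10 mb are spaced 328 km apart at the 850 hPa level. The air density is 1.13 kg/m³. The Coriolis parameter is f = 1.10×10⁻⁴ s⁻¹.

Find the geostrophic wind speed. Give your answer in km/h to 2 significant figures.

88 km/h

Pressure gradient: |∂P/∂n| = 1000 Pa / 328000 m = 3.05×10⁻³ Pa/m
Geostrophic balance (pressure-gradient force = Coriolis force):
V_g = (1/(fρ)) |∂P/∂n| = 3.05×10⁻³ / (1.10×10⁻⁴ × 1.13) = 24.5 m/s
Converting: 24.5 m/s × 3.6 = 88 km/h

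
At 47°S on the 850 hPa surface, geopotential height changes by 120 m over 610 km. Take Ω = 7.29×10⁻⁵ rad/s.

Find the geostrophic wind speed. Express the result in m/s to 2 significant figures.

Coriolis parameter at 47°S:
f = 2Ω sin φ = 2 × 7.29×10⁻⁵ × sin 47° = 1.07×10⁻⁴ s⁻¹
Height gradient: |∂Z/∂n| = 120 m / 610000 m = 1.97×10⁻⁴
On a pressure surface, geostrophic balance gives V_g = (g/f)|∂Z/∂n|:
V_g = 9.81 × 1.97×10⁻⁴ / 1.07×10⁻⁴ = 18.1 m/s

18 m/s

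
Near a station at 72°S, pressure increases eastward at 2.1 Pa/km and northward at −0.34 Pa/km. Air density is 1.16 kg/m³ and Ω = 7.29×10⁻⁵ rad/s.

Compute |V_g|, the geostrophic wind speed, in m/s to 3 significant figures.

Coriolis parameter at 72°S:
f = 2Ω sin φ = 2 × 7.29×10⁻⁵ × sin 72° = 1.39×10⁻⁴ s⁻¹
In the Southern Hemisphere f is negative: f = −1.39×10⁻⁴ s⁻¹.
Component geostrophic relations (x east, y north):
u_g = −(1/(fρ)) ∂P/∂y,  v_g = (1/(fρ)) ∂P/∂x
u_g = −(−0.34×10⁻³)/(−1.39×10⁻⁴ × 1.16) = −2.11 m/s;  v_g = (2.1×10⁻³)/(−1.39×10⁻⁴ × 1.16) = −13.1 m/s
|V_g| = √(u_g² + v_g²) = 13.2 m/s

13.2 m/s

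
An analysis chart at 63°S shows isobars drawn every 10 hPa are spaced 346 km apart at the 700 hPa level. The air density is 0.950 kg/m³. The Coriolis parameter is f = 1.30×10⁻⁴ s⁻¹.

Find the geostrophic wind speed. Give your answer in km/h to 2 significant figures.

84 km/h

Pressure gradient: |∂P/∂n| = 1000 Pa / 346000 m = 2.89×10⁻³ Pa/m
Geostrophic balance (pressure-gradient force = Coriolis force):
V_g = (1/(fρ)) |∂P/∂n| = 2.89×10⁻³ / (1.30×10⁻⁴ × 0.950) = 23.4 m/s
Converting: 23.4 m/s × 3.6 = 84 km/h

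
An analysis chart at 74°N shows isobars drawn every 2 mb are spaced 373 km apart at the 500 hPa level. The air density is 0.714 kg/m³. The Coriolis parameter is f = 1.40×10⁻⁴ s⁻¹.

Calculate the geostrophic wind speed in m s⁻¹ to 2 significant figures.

5.4 m s⁻¹

Pressure gradient: |∂P/∂n| = 200 Pa / 373000 m = 5.36×10⁻⁴ Pa/m
Geostrophic balance (pressure-gradient force = Coriolis force):
V_g = (1/(fρ)) |∂P/∂n| = 5.36×10⁻⁴ / (1.40×10⁻⁴ × 0.714) = 5.36 m/s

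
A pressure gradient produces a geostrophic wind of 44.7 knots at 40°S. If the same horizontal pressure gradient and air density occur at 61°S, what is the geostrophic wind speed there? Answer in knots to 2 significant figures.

33 knots

With the same pressure gradient and density, V_g ∝ 1/f ∝ 1/sin φ.
V₂ = V₁ · sin φ₁ / sin φ₂ = 44.7 × sin 40° / sin 61°
V₂ = 44.7 × 0.6428/0.8746 = 33 knots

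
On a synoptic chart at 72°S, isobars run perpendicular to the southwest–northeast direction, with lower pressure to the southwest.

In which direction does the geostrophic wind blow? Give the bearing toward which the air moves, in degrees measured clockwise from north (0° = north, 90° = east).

135°

The pressure-gradient force points toward the southwest (bearing 225°).
Geostrophic balance: in the Southern Hemisphere the Coriolis force deflects motion to the left, so the geostrophic wind blows 90° to the left of the pressure-gradient force (low pressure on the right).
Rotating 225° by 90° counterclockwise gives 135° — the wind blows toward the southeast.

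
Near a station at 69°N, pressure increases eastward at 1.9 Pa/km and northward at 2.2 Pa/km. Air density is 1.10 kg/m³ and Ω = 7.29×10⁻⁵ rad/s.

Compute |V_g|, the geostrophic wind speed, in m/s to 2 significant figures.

Coriolis parameter at 69°N:
f = 2Ω sin φ = 2 × 7.29×10⁻⁵ × sin 69° = 1.36×10⁻⁴ s⁻¹
Component geostrophic relations (x east, y north):
u_g = −(1/(fρ)) ∂P/∂y,  v_g = (1/(fρ)) ∂P/∂x
u_g = −(2.2×10⁻³)/(1.36×10⁻⁴ × 1.10) = −14.7 m/s;  v_g = (1.9×10⁻³)/(1.36×10⁻⁴ × 1.10) = 12.7 m/s
|V_g| = √(u_g² + v_g²) = 19.4 m/s

19 m/s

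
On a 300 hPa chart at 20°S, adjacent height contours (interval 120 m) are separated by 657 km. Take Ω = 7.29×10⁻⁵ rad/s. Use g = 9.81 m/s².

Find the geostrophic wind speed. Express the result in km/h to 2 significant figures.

130 km/h

Coriolis parameter at 20°S:
f = 2Ω sin φ = 2 × 7.29×10⁻⁵ × sin 20° = 4.99×10⁻⁵ s⁻¹
Height gradient: |∂Z/∂n| = 120 m / 657000 m = 1.83×10⁻⁴
On a pressure surface, geostrophic balance gives V_g = (g/f)|∂Z/∂n|:
V_g = 9.81 × 1.83×10⁻⁴ / 4.99×10⁻⁵ = 35.9 m/s
Converting: 35.9 m/s × 3.6 = 130 km/h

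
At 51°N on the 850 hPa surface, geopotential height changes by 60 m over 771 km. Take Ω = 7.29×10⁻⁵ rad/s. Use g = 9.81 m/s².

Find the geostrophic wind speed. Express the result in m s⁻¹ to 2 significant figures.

6.7 m s⁻¹

Coriolis parameter at 51°N:
f = 2Ω sin φ = 2 × 7.29×10⁻⁵ × sin 51° = 1.13×10⁻⁴ s⁻¹
Height gradient: |∂Z/∂n| = 60 m / 771000 m = 7.78×10⁻⁵
On a pressure surface, geostrophic balance gives V_g = (g/f)|∂Z/∂n|:
V_g = 9.81 × 7.78×10⁻⁵ / 1.13×10⁻⁴ = 6.74 m/s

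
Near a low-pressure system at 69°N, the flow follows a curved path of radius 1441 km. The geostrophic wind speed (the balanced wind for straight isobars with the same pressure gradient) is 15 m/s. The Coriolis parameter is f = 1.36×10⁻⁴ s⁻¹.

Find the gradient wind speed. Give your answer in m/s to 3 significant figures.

Around a low, centrifugal force acts outward with Coriolis, so pressure-gradient force balances both:
(1/ρ)|∂P/∂n| = fV + V²/R  →  V² + fR·V − fR·V_g = 0
With fR = 1.36×10⁻⁴ × 1441×10³ m = 196 m/s:
V = [−fR + √((fR)² + 4 fR V_g)]/2 = [−196 + √(196² + 4×196×15)]/2 = 14 m/s
Subgeostrophic (V < V_g = 15 m/s), as expected around a low.

14.0 m/s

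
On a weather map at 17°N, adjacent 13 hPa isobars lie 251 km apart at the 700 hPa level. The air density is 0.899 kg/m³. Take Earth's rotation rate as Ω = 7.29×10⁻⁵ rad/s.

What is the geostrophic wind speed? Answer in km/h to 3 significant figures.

Coriolis parameter at 17°N:
f = 2Ω sin φ = 2 × 7.29×10⁻⁵ × sin 17° = 4.26×10⁻⁵ s⁻¹
Pressure gradient: |∂P/∂n| = 1300 Pa / 251000 m = 5.18×10⁻³ Pa/m
Geostrophic balance (pressure-gradient force = Coriolis force):
V_g = (1/(fρ)) |∂P/∂n| = 5.18×10⁻³ / (4.26×10⁻⁵ × 0.899) = 135 m/s
Converting: 135 m/s × 3.6 = 487 km/h

487 km/h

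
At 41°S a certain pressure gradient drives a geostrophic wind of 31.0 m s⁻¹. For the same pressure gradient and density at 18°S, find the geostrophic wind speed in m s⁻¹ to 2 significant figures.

With the same pressure gradient and density, V_g ∝ 1/f ∝ 1/sin φ.
V₂ = V₁ · sin φ₁ / sin φ₂ = 31.0 × sin 41° / sin 18°
V₂ = 31.0 × 0.6561/0.3090 = 66 m s⁻¹

66 m s⁻¹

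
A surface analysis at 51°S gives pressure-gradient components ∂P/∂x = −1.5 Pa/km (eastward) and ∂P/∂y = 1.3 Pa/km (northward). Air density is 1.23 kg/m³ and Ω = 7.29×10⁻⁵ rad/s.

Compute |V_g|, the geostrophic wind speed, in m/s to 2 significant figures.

Coriolis parameter at 51°S:
f = 2Ω sin φ = 2 × 7.29×10⁻⁵ × sin 51° = 1.13×10⁻⁴ s⁻¹
In the Southern Hemisphere f is negative: f = −1.13×10⁻⁴ s⁻¹.
Component geostrophic relations (x east, y north):
u_g = −(1/(fρ)) ∂P/∂y,  v_g = (1/(fρ)) ∂P/∂x
u_g = −(1.3×10⁻³)/(−1.13×10⁻⁴ × 1.23) = 9.33 m/s;  v_g = (−1.5×10⁻³)/(−1.13×10⁻⁴ × 1.23) = 10.8 m/s
|V_g| = √(u_g² + v_g²) = 14.2 m/s

14 m/s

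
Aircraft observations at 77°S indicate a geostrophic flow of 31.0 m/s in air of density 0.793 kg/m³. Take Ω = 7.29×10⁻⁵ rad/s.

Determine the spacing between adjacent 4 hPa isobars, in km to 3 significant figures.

115 km

Coriolis parameter at 77°S:
f = 2Ω sin φ = 2 × 7.29×10⁻⁵ × sin 77° = 1.42×10⁻⁴ s⁻¹
Geostrophic balance rearranged: |∂P/∂n| = f ρ V_g
|∂P/∂n| = 1.42×10⁻⁴ × 0.793 × 31.0 = 3.49×10⁻³ Pa/m
Isobar spacing: Δn = ΔP/|∂P/∂n| = 400 Pa / 3.49×10⁻³ Pa/m = 114536 m ≈ 115 km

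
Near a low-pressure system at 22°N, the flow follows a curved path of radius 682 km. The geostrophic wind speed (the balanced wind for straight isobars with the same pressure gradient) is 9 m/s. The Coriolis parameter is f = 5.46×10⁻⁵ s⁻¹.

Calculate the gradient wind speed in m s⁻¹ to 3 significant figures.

7.49 m s⁻¹

Around a low, centrifugal force acts outward with Coriolis, so pressure-gradient force balances both:
(1/ρ)|∂P/∂n| = fV + V²/R  →  V² + fR·V − fR·V_g = 0
With fR = 5.46×10⁻⁵ × 682×10³ m = 37.2 m/s:
V = [−fR + √((fR)² + 4 fR V_g)]/2 = [−37.2 + √(37.2² + 4×37.2×9)]/2 = 7.49 m/s
Subgeostrophic (V < V_g = 9 m/s), as expected around a low.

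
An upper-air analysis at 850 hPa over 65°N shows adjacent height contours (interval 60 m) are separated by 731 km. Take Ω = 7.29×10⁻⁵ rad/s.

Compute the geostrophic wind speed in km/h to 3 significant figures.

21.9 km/h

Coriolis parameter at 65°N:
f = 2Ω sin φ = 2 × 7.29×10⁻⁵ × sin 65° = 1.32×10⁻⁴ s⁻¹
Height gradient: |∂Z/∂n| = 60 m / 731000 m = 8.21×10⁻⁵
On a pressure surface, geostrophic balance gives V_g = (g/f)|∂Z/∂n|:
V_g = 9.81 × 8.21×10⁻⁵ / 1.32×10⁻⁴ = 6.09 m/s
Converting: 6.09 m/s × 3.6 = 21.9 km/h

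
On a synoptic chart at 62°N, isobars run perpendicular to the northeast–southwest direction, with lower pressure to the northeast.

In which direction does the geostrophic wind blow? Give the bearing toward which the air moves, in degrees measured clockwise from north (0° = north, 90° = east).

135°

The pressure-gradient force points toward the northeast (bearing 045°).
Geostrophic balance: in the Northern Hemisphere the Coriolis force deflects motion to the right, so the geostrophic wind blows 90° to the right of the pressure-gradient force (low pressure on the left).
Rotating 045° by 90° clockwise gives 135° — the wind blows toward the southeast.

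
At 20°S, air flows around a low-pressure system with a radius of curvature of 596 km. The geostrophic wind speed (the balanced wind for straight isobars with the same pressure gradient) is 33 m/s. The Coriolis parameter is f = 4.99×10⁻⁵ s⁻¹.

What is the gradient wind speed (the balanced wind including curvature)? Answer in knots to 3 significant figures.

38.5 knots

Around a low, centrifugal force acts outward with Coriolis, so pressure-gradient force balances both:
(1/ρ)|∂P/∂n| = fV + V²/R  →  V² + fR·V − fR·V_g = 0
With fR = 4.99×10⁻⁵ × 596×10³ m = 29.7 m/s:
V = [−fR + √((fR)² + 4 fR V_g)]/2 = [−29.7 + √(29.7² + 4×29.7×33)]/2 = 19.8 m/s
Subgeostrophic (V < V_g = 33 m/s), as expected around a low.
Converting: 19.8 m/s × 1.944 = 38.5 knots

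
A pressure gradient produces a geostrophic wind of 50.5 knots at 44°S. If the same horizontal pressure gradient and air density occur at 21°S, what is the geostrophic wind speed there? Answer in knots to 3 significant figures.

97.9 knots

With the same pressure gradient and density, V_g ∝ 1/f ∝ 1/sin φ.
V₂ = V₁ · sin φ₁ / sin φ₂ = 50.5 × sin 44° / sin 21°
V₂ = 50.5 × 0.6947/0.3584 = 97.9 knots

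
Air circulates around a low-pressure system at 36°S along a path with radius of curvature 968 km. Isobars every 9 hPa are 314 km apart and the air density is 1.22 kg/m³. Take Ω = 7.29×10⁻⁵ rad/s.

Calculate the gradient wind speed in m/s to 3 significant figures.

Coriolis parameter at 36°S:
f = 2Ω sin φ = 2 × 7.29×10⁻⁵ × sin 36° = 8.57×10⁻⁵ s⁻¹
Pressure gradient: |∂P/∂n| = 900 Pa / 314000 m = 2.87×10⁻³ Pa/m
Geostrophic speed: V_g = |∂P/∂n|/(fρ) = 2.87×10⁻³/(8.57×10⁻⁵ × 1.22) = 27.4 m/s
Around a low, centrifugal force acts outward with Coriolis, so pressure-gradient force balances both:
(1/ρ)|∂P/∂n| = fV + V²/R  →  V² + fR·V − fR·V_g = 0
With fR = 8.57×10⁻⁵ × 968×10³ m = 83.0 m/s:
V = [−fR + √((fR)² + 4 fR V_g)]/2 = [−83.0 + √(83.0² + 4×83.0×27.4)]/2 = 21.7 m/s
Subgeostrophic (V < V_g = 27.4 m/s), as expected around a low.

21.7 m/s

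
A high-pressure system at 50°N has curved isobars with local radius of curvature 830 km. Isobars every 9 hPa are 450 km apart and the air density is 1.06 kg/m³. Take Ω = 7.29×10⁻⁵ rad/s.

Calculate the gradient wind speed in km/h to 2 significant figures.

80 km/h

Coriolis parameter at 50°N:
f = 2Ω sin φ = 2 × 7.29×10⁻⁵ × sin 50° = 1.12×10⁻⁴ s⁻¹
Pressure gradient: |∂P/∂n| = 900 Pa / 450000 m = 2.00×10⁻³ Pa/m
Geostrophic speed: V_g = |∂P/∂n|/(fρ) = 2.00×10⁻³/(1.12×10⁻⁴ × 1.06) = 16.9 m/s
Around a high, pressure-gradient force acts outward with centrifugal, so Coriolis balances both:
fV = (1/ρ)|∂P/∂n| + V²/R  →  V² − fR·V + fR·V_g = 0
With fR = 1.12×10⁻⁴ × 830×10³ m = 92.7 m/s:
V = [fR − √((fR)² − 4 fR V_g)]/2 = [92.7 − √(92.7² − 4×92.7×16.9)]/2 = 22.2 m/s
Supergeostrophic (V > V_g = 16.9 m/s), as expected around a high.
Converting: 22.2 m/s × 3.6 = 80 km/h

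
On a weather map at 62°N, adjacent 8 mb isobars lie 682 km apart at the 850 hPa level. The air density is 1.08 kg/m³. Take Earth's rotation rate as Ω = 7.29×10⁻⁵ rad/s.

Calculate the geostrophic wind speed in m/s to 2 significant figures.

8.4 m/s

Coriolis parameter at 62°N:
f = 2Ω sin φ = 2 × 7.29×10⁻⁵ × sin 62° = 1.29×10⁻⁴ s⁻¹
Pressure gradient: |∂P/∂n| = 800 Pa / 682000 m = 1.17×10⁻³ Pa/m
Geostrophic balance (pressure-gradient force = Coriolis force):
V_g = (1/(fρ)) |∂P/∂n| = 1.17×10⁻³ / (1.29×10⁻⁴ × 1.08) = 8.44 m/s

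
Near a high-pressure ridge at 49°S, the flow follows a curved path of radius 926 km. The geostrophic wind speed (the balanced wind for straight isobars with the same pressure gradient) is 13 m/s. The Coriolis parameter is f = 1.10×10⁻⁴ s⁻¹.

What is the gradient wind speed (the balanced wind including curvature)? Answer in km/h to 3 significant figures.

Around a high, pressure-gradient force acts outward with centrifugal, so Coriolis balances both:
fV = (1/ρ)|∂P/∂n| + V²/R  →  V² − fR·V + fR·V_g = 0
With fR = 1.10×10⁻⁴ × 926×10³ m = 102 m/s:
V = [fR − √((fR)² − 4 fR V_g)]/2 = [102 − √(102² − 4×102×13)]/2 = 15.3 m/s
Supergeostrophic (V > V_g = 13 m/s), as expected around a high.
Converting: 15.3 m/s × 3.6 = 55.1 km/h

55.1 km/h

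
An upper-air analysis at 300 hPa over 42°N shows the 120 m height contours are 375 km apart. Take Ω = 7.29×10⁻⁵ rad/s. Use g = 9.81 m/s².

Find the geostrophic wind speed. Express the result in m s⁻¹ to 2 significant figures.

32 m s⁻¹

Coriolis parameter at 42°N:
f = 2Ω sin φ = 2 × 7.29×10⁻⁵ × sin 42° = 9.76×10⁻⁵ s⁻¹
Height gradient: |∂Z/∂n| = 120 m / 375000 m = 3.20×10⁻⁴
On a pressure surface, geostrophic balance gives V_g = (g/f)|∂Z/∂n|:
V_g = 9.81 × 3.20×10⁻⁴ / 9.76×10⁻⁵ = 32.2 m/s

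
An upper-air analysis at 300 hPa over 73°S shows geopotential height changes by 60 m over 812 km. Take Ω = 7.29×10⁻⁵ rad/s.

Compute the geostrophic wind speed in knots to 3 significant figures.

Coriolis parameter at 73°S:
f = 2Ω sin φ = 2 × 7.29×10⁻⁵ × sin 73° = 1.39×10⁻⁴ s⁻¹
Height gradient: |∂Z/∂n| = 60 m / 812000 m = 7.39×10⁻⁵
On a pressure surface, geostrophic balance gives V_g = (g/f)|∂Z/∂n|:
V_g = 9.81 × 7.39×10⁻⁵ / 1.39×10⁻⁴ = 5.20 m/s
Converting: 5.20 m/s × 1.944 = 10.1 knots

10.1 knots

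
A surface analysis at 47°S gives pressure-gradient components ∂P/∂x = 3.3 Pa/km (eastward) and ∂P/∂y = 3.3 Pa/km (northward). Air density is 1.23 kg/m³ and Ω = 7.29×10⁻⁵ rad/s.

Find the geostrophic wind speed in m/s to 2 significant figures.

36 m/s

Coriolis parameter at 47°S:
f = 2Ω sin φ = 2 × 7.29×10⁻⁵ × sin 47° = 1.07×10⁻⁴ s⁻¹
In the Southern Hemisphere f is negative: f = −1.07×10⁻⁴ s⁻¹.
Component geostrophic relations (x east, y north):
u_g = −(1/(fρ)) ∂P/∂y,  v_g = (1/(fρ)) ∂P/∂x
u_g = −(3.3×10⁻³)/(−1.07×10⁻⁴ × 1.23) = 25.2 m/s;  v_g = (3.3×10⁻³)/(−1.07×10⁻⁴ × 1.23) = −25.2 m/s
|V_g| = √(u_g² + v_g²) = 35.6 m/s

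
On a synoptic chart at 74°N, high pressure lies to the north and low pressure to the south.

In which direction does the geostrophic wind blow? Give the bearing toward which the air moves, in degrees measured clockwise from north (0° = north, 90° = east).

270°

The pressure-gradient force points toward the south (bearing 180°).
Geostrophic balance: in the Northern Hemisphere the Coriolis force deflects motion to the right, so the geostrophic wind blows 90° to the right of the pressure-gradient force (low pressure on the left).
Rotating 180° by 90° clockwise gives 270° — the wind blows toward the west.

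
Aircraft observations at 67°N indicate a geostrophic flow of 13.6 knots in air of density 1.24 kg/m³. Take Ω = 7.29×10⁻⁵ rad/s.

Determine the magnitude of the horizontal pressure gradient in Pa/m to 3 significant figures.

1.16×10⁻³ Pa/m

Coriolis parameter at 67°N:
f = 2Ω sin φ = 2 × 7.29×10⁻⁵ × sin 67° = 1.34×10⁻⁴ s⁻¹
Wind speed in SI: 13.6 knots = 7.00 m/s
Geostrophic balance rearranged: |∂P/∂n| = f ρ V_g
|∂P/∂n| = 1.34×10⁻⁴ × 1.24 × 7.00 = 1.16×10⁻³ Pa/m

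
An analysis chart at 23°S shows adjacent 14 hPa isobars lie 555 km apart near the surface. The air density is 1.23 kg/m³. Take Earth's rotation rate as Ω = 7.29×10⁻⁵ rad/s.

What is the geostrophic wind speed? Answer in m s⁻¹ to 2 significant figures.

36 m s⁻¹

Coriolis parameter at 23°S:
f = 2Ω sin φ = 2 × 7.29×10⁻⁵ × sin 23° = 5.70×10⁻⁵ s⁻¹
Pressure gradient: |∂P/∂n| = 1400 Pa / 555000 m = 2.52×10⁻³ Pa/m
Geostrophic balance (pressure-gradient force = Coriolis force):
V_g = (1/(fρ)) |∂P/∂n| = 2.52×10⁻³ / (5.70×10⁻⁵ × 1.23) = 36.0 m/s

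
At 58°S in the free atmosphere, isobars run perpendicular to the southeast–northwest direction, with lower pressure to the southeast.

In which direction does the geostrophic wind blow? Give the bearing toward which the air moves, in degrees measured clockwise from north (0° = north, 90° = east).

The pressure-gradient force points toward the southeast (bearing 135°).
Geostrophic balance: in the Southern Hemisphere the Coriolis force deflects motion to the left, so the geostrophic wind blows 90° to the left of the pressure-gradient force (low pressure on the right).
Rotating 135° by 90° counterclockwise gives 045° — the wind blows toward the northeast.

045°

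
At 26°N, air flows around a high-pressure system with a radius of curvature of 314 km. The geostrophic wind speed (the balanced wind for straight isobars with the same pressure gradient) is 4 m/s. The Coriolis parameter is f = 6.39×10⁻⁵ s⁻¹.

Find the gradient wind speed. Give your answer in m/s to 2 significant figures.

Around a high, pressure-gradient force acts outward with centrifugal, so Coriolis balances both:
fV = (1/ρ)|∂P/∂n| + V²/R  →  V² − fR·V + fR·V_g = 0
With fR = 6.39×10⁻⁵ × 314×10³ m = 20.1 m/s:
V = [fR − √((fR)² − 4 fR V_g)]/2 = [20.1 − √(20.1² − 4×20.1×4)]/2 = 5.52 m/s
Supergeostrophic (V > V_g = 4 m/s), as expected around a high.

5.5 m/s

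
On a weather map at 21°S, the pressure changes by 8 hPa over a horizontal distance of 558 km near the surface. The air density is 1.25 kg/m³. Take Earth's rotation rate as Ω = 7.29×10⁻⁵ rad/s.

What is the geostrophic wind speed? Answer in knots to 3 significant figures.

42.7 knots

Coriolis parameter at 21°S:
f = 2Ω sin φ = 2 × 7.29×10⁻⁵ × sin 21° = 5.23×10⁻⁵ s⁻¹
Pressure gradient: |∂P/∂n| = 800 Pa / 558000 m = 1.43×10⁻³ Pa/m
Geostrophic balance (pressure-gradient force = Coriolis force):
V_g = (1/(fρ)) |∂P/∂n| = 1.43×10⁻³ / (5.23×10⁻⁵ × 1.25) = 22.0 m/s
Converting: 22.0 m/s × 1.944 = 42.7 knots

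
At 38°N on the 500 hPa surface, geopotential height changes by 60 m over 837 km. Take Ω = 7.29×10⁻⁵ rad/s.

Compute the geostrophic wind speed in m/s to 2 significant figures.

Coriolis parameter at 38°N:
f = 2Ω sin φ = 2 × 7.29×10⁻⁵ × sin 38° = 8.98×10⁻⁵ s⁻¹
Height gradient: |∂Z/∂n| = 60 m / 837000 m = 7.17×10⁻⁵
On a pressure surface, geostrophic balance gives V_g = (g/f)|∂Z/∂n|:
V_g = 9.81 × 7.17×10⁻⁵ / 8.98×10⁻⁵ = 7.83 m/s

7.8 m/s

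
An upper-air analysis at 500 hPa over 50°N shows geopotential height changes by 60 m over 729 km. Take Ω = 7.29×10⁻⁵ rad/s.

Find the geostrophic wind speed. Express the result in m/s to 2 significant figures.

7.2 m/s

Coriolis parameter at 50°N:
f = 2Ω sin φ = 2 × 7.29×10⁻⁵ × sin 50° = 1.12×10⁻⁴ s⁻¹
Height gradient: |∂Z/∂n| = 60 m / 729000 m = 8.23×10⁻⁵
On a pressure surface, geostrophic balance gives V_g = (g/f)|∂Z/∂n|:
V_g = 9.81 × 8.23×10⁻⁵ / 1.12×10⁻⁴ = 7.23 m/s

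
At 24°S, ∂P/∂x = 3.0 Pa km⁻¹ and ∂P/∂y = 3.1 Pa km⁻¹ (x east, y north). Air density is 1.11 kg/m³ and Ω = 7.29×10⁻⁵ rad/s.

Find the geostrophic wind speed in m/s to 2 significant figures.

Coriolis parameter at 24°S:
f = 2Ω sin φ = 2 × 7.29×10⁻⁵ × sin 24° = 5.93×10⁻⁵ s⁻¹
In the Southern Hemisphere f is negative: f = −5.93×10⁻⁵ s⁻¹.
Component geostrophic relations (x east, y north):
u_g = −(1/(fρ)) ∂P/∂y,  v_g = (1/(fρ)) ∂P/∂x
u_g = −(3.1×10⁻³)/(−5.93×10⁻⁵ × 1.11) = 47.1 m/s;  v_g = (3.0×10⁻³)/(−5.93×10⁻⁵ × 1.11) = −45.6 m/s
|V_g| = √(u_g² + v_g²) = 65.5 m/s

66 m/s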